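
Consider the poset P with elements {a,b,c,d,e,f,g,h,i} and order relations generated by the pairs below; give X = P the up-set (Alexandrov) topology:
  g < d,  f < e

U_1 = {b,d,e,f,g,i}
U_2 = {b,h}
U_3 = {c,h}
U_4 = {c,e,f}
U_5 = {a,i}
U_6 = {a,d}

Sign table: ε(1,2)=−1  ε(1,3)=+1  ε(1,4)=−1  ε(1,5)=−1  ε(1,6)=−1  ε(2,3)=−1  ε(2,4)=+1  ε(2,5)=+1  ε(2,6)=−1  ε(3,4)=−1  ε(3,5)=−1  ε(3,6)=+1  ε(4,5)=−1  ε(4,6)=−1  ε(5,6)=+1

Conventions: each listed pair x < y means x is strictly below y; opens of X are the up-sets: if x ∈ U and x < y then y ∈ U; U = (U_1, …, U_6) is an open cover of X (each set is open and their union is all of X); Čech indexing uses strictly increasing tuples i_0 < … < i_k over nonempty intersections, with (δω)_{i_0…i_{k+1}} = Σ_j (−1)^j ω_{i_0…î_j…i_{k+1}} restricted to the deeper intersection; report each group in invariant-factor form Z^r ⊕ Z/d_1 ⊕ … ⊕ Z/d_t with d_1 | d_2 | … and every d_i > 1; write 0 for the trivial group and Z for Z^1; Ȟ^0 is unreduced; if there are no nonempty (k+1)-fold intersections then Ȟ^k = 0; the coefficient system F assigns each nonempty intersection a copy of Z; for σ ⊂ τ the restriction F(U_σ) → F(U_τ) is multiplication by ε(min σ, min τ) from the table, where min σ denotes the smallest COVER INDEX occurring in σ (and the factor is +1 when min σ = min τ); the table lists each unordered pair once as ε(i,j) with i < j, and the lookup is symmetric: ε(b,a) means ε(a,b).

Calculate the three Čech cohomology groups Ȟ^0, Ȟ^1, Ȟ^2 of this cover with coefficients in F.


cover nerve:
  U12={b} U14={e,f} U15={i} U16={d} U23={h} U34={c} U56={a}
C dims 6,7; δ0: rk 5, SNF 1^5
Ȟ^0: (6−5)−0=1 ⇒ Z
Ȟ^1: (7−0)−5=2 ⇒ Z^2
Ȟ^2: (0−0)−0=0 ⇒ 0

Ȟ^0(U;F) ≅ Z, Ȟ^1(U;F) ≅ Z^2, Ȟ^2(U;F) ≅ 0


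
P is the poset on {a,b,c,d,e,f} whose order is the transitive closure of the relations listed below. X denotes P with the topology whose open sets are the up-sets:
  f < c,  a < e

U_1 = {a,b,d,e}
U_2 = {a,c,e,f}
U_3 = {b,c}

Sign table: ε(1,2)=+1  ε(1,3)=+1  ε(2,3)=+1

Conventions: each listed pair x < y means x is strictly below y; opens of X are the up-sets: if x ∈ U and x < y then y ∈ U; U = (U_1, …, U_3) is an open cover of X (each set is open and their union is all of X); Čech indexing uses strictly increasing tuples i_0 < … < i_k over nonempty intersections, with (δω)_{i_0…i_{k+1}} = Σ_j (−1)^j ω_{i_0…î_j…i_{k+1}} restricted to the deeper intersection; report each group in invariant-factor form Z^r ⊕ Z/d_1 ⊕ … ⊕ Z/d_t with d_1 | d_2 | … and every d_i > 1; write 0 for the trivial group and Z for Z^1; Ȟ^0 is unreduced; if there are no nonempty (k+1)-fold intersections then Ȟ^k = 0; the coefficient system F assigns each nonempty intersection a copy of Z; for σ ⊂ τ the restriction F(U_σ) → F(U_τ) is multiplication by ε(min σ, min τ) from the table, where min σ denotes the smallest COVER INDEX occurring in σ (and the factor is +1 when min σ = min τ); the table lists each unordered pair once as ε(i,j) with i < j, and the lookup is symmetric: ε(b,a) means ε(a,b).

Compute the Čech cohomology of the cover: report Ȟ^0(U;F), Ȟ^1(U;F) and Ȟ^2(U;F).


nerve of the cover:
  U12={a,e} U13={b} U23={c}
C dims 3,3; δ0: rk 2, SNF 1^2
Ȟ^0 = (3 − 2) − 0 = 1, so Ȟ^0 ≅ Z
Ȟ^1 = (3 − 0) − 2 = 1, so Ȟ^1 ≅ Z
Ȟ^2 = (0 − 0) − 0 = 0, so Ȟ^2 ≅ 0

Ȟ^0 ≅ Z,  Ȟ^1 ≅ Z,  Ȟ^2 ≅ 0


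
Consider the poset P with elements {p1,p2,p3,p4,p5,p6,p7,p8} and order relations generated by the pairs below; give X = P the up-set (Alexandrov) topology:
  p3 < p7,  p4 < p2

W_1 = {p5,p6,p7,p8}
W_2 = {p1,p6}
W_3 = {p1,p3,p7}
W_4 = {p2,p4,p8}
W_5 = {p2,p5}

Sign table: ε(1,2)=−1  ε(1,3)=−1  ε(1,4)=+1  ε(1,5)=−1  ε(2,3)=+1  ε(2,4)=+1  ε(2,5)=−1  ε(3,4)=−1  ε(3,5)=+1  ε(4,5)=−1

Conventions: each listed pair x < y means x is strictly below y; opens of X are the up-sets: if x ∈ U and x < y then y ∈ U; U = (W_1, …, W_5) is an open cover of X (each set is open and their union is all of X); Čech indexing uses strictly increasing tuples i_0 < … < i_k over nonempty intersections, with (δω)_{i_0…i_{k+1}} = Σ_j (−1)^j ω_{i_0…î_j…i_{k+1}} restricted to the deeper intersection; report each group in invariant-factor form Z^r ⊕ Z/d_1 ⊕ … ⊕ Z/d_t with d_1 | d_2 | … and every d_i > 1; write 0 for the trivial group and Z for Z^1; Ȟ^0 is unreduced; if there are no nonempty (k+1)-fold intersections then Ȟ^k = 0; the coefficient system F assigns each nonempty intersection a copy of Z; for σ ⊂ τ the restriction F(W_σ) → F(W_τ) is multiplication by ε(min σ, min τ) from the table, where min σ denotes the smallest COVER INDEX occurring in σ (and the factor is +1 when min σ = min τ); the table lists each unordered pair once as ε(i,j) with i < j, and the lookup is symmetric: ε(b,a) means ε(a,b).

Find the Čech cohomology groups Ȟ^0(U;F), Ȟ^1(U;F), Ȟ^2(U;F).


intersection data:
  W12={p6} W13={p7} W14={p8} W15={p5} W23={p1} W45={p2}
C dims 5,6; δ0: rk 4, SNF 1^4
Ȟ^0 = (5 − 4) − 0 = 1, so Ȟ^0 ≅ Z
Ȟ^1 = (6 − 0) − 4 = 2, so Ȟ^1 ≅ Z^2
Ȟ^2 = (0 − 0) − 0 = 0, so Ȟ^2 ≅ 0

Ȟ^0(U;F) ≅ Z,  Ȟ^1(U;F) ≅ Z^2,  Ȟ^2(U;F) ≅ 0


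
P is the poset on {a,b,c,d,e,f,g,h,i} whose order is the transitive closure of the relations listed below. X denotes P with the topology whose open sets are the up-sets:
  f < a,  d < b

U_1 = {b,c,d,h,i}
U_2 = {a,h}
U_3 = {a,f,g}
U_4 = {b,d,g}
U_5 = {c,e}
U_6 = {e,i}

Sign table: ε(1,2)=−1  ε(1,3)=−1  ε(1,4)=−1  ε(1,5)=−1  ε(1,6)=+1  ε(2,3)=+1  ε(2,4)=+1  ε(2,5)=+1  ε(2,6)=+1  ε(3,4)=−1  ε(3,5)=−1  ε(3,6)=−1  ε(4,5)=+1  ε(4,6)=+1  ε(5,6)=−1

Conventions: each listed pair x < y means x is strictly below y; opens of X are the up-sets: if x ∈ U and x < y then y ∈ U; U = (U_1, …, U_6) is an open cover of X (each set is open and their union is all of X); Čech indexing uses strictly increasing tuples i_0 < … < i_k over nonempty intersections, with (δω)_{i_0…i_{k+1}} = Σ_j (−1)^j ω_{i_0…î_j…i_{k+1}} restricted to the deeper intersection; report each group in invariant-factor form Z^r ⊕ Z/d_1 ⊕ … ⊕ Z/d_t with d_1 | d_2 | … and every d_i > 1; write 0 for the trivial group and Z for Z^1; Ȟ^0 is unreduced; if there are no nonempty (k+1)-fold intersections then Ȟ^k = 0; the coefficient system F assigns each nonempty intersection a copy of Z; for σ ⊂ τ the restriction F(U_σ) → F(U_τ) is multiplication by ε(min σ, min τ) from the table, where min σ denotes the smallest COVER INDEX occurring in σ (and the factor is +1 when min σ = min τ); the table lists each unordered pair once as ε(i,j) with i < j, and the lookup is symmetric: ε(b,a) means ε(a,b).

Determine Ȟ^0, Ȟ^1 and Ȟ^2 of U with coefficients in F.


Ȟ^0 = 0, Ȟ^1 = Z ⊕ Z/2 and Ȟ^2 = 0

nerve simplices:
  U12={h} U14={b,d} U15={c} U16={i} U23={a} U34={g} U56={e}
C dims 6,7; δ0: rk 6, SNF 1^5·2
degree 0: 6−6−0 = 0 → Ȟ^0 ≅ 0
degree 1: 7−0−6 = 1 plus torsion [2] → Ȟ^1 ≅ Z ⊕ Z/2
degree 2: 0−0−0 = 0 → Ȟ^2 ≅ 0


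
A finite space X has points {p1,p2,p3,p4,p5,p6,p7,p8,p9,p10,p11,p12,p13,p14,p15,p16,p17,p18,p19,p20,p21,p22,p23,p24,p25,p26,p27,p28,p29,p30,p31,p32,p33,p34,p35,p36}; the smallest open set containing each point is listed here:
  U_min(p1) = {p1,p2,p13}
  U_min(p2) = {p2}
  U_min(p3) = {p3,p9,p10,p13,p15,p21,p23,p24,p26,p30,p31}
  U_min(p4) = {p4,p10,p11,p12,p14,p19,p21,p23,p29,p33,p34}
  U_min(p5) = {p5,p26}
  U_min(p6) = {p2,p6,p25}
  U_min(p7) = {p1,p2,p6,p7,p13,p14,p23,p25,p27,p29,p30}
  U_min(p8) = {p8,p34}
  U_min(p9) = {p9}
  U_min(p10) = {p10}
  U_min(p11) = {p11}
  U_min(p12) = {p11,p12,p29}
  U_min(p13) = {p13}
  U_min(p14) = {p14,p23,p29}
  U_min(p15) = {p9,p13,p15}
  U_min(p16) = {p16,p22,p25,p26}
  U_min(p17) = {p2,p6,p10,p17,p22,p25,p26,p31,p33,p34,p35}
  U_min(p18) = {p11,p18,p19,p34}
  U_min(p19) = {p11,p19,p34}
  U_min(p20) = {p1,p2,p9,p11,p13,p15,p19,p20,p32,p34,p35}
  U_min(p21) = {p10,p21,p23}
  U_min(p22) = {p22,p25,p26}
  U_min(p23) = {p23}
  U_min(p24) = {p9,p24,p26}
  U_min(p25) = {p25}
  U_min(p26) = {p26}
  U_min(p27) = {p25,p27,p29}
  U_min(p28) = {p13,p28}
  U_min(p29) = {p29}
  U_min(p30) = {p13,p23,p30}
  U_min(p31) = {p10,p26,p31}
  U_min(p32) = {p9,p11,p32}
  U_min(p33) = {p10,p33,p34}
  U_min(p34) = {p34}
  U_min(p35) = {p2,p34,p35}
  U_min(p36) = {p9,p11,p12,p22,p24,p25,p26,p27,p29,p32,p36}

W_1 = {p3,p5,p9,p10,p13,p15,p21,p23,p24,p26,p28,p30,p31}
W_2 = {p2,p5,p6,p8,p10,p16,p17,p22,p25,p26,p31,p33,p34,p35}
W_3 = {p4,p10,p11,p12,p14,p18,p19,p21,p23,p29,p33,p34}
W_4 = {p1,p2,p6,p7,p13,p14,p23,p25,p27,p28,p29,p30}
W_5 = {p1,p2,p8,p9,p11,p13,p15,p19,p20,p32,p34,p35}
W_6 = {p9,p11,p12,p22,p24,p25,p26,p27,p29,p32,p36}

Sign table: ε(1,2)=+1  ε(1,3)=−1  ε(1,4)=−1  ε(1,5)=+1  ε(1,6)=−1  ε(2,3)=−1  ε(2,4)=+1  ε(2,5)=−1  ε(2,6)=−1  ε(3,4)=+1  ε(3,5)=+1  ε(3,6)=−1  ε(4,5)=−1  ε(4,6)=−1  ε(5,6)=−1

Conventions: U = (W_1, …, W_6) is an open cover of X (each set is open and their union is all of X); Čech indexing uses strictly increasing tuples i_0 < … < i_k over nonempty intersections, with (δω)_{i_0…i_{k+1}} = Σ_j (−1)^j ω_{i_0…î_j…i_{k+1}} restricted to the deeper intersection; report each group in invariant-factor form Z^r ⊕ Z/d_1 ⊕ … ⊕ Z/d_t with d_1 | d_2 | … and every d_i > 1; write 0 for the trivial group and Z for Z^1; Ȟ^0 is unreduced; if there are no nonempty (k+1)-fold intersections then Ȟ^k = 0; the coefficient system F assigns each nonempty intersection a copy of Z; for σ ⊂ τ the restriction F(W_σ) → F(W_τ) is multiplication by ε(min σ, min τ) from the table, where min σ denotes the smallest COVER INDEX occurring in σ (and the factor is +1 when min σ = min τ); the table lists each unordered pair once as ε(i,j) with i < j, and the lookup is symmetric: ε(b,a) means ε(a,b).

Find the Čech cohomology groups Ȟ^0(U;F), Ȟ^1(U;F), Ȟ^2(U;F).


nerve of the cover:
  W12={p5,p10,p26,p31} W13={p10,p21,p23} W14={p13,p23,p28,p30} W15={p9,p13,p15} W16={p9,p24,p26} W23={p10,p33,p34} W24={p2,p6,p25} W25={p2,p8,p34,p35} W26={p22,p25,p26} W34={p14,p23,p29} W35={p11,p19,p34} W36={p11,p12,p29} W45={p1,p2,p13} W46={p25,p27,p29} W56={p9,p11,p32}
  W123={p10} W126={p26} W134={p23} W145={p13} W156={p9} W235={p34} W245={p2} W246={p25} W346={p29} W356={p11}
C dims 6,15,10; δ0: rk 6, SNF 1^5·2; δ1: rk 9, SNF 1^9
Ȟ^0 = (6 − 6) − 0 = 0, so Ȟ^0 ≅ 0
Ȟ^1 = (15 − 9) − 6 = 0 plus torsion [2], so Ȟ^1 ≅ Z/2
Ȟ^2 = (10 − 0) − 9 = 1, so Ȟ^2 ≅ Z

Ȟ^0 ≅ 0, Ȟ^1 ≅ Z/2, Ȟ^2 ≅ Z


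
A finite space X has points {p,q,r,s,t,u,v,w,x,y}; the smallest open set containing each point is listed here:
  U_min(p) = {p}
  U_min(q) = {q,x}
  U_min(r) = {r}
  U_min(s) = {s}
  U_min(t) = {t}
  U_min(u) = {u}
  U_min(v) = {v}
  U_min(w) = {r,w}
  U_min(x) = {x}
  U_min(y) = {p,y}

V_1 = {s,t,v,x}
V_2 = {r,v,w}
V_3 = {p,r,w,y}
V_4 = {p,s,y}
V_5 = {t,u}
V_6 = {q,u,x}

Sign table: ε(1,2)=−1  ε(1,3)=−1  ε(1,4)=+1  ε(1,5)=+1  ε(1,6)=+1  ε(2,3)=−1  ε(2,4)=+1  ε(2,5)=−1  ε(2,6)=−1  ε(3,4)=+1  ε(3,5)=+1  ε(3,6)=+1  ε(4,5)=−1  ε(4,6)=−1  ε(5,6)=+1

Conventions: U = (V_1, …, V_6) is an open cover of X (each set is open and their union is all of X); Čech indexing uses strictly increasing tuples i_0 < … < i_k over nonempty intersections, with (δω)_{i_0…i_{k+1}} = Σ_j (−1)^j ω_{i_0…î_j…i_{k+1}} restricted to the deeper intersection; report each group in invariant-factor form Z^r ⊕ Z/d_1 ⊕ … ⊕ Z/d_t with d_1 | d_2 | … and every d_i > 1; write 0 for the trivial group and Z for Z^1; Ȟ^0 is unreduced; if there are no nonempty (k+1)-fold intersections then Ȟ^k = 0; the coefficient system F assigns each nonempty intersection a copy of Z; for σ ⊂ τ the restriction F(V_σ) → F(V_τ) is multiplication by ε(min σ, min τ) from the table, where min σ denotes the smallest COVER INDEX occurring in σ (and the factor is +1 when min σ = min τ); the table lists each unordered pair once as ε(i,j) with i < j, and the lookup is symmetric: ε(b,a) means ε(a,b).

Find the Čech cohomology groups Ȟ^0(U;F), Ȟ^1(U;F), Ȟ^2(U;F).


nerve simplices:
  V12={v} V14={s} V15={t} V16={x} V23={r,w} V34={p,y} V56={u}
C dims 6,7; δ0: rk 5, SNF 1^5
degree 0: 6−5−0 = 1 → Ȟ^0 ≅ Z
degree 1: 7−0−5 = 2 → Ȟ^1 ≅ Z^2
degree 2: 0−0−0 = 0 → Ȟ^2 ≅ 0

Ȟ^0 = Z; Ȟ^1 = Z^2; Ȟ^2 = 0


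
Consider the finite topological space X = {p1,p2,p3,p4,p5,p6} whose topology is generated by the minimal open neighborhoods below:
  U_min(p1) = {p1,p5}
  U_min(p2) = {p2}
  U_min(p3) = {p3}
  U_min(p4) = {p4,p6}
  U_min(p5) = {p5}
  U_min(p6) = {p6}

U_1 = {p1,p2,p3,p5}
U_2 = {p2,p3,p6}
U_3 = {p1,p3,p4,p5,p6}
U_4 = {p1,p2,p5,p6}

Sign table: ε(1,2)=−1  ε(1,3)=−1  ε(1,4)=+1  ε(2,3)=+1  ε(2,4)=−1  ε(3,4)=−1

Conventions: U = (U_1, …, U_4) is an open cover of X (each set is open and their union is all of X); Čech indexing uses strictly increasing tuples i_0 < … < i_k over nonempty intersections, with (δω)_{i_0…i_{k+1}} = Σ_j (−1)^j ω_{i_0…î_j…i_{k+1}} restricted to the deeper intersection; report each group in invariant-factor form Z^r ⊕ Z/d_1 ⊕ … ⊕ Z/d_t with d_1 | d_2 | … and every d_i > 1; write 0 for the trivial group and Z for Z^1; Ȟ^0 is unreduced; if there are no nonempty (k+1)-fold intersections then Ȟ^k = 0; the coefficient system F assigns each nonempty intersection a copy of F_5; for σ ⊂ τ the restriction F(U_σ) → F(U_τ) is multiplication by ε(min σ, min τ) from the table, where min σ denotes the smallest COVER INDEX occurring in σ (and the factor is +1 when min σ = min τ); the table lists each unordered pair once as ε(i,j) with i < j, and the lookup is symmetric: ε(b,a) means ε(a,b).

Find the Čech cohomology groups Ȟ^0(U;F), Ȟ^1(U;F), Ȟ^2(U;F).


intersection data:
  U12={p2,p3} U13={p1,p3,p5} U14={p1,p2,p5} U23={p3,p6} U24={p2,p6} U34={p1,p5,p6}
  U123={p3} U124={p2} U134={p1,p5} U234={p6}
C dims 4,6,4; δ0: rk_F5 3; δ1: rk_F5 3
Ȟ^0 = (4 − 3) − 0 = 1, so Ȟ^0 ≅ Z/5
Ȟ^1 = (6 − 3) − 3 = 0, so Ȟ^1 ≅ 0
Ȟ^2 = (4 − 0) − 3 = 1, so Ȟ^2 ≅ Z/5

Ȟ^0(U;F) ≅ Z/5, Ȟ^1(U;F) ≅ 0, Ȟ^2(U;F) ≅ Z/5


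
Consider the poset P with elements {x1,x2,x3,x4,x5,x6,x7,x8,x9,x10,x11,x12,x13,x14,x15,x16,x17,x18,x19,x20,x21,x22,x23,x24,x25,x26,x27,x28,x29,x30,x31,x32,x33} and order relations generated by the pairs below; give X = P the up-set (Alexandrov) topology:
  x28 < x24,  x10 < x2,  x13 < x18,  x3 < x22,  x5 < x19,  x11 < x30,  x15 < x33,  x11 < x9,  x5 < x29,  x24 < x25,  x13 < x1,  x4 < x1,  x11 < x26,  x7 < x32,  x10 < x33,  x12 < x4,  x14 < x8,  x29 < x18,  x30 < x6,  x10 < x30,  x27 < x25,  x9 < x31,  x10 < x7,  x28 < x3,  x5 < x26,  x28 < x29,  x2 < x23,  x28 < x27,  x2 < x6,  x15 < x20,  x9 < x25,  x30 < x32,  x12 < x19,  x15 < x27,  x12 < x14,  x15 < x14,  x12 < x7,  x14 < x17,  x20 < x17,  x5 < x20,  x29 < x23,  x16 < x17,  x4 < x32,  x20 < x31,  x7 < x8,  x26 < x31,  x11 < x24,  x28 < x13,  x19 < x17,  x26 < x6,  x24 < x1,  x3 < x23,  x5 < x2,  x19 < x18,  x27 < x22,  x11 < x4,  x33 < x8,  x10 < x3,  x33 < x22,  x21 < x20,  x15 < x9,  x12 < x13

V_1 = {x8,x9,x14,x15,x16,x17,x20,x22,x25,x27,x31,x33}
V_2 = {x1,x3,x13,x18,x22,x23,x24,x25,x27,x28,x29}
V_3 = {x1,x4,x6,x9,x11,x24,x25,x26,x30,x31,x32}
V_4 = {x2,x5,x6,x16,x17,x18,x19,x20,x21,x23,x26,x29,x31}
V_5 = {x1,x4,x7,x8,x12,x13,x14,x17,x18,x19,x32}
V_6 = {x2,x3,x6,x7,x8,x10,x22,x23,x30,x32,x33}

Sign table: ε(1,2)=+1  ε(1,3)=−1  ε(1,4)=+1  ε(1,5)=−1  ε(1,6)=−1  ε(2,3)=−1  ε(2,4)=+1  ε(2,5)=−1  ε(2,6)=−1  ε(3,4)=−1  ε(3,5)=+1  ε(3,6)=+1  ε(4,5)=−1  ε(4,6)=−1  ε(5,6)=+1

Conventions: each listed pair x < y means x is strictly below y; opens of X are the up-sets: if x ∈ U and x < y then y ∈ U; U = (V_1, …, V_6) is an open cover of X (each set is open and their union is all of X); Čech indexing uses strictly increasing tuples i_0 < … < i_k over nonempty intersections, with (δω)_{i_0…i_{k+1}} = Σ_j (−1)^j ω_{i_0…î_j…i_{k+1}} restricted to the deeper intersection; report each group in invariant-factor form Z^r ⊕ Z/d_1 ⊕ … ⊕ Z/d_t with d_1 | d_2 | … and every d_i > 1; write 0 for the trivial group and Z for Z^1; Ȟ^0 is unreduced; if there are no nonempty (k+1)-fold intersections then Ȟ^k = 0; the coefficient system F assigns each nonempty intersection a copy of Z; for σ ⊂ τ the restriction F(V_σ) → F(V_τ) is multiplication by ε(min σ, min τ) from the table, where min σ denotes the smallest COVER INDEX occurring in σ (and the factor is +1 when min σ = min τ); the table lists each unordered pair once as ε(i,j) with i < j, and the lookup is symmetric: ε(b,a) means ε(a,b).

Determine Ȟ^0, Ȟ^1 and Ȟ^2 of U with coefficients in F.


nerve of the cover:
  V12={x22,x25,x27} V13={x9,x25,x31} V14={x16,x17,x20,x31} V15={x8,x14,x17} V16={x8,x22,x33} V23={x1,x24,x25} V24={x18,x23,x29} V25={x1,x13,x18} V26={x3,x22,x23} V34={x6,x26,x31} V35={x1,x4,x32} V36={x6,x30,x32} V45={x17,x18,x19} V46={x2,x6,x23} V56={x7,x8,x32}
  V123={x25} V126={x22} V134={x31} V145={x17} V156={x8} V235={x1} V245={x18} V246={x23} V346={x6} V356={x32}
C dims 6,15,10; δ0: rk 5, SNF 1^5; δ1: rk 10, SNF 1^9·2
Ȟ^0 = (6 − 5) − 0 = 1, so Ȟ^0 ≅ Z
Ȟ^1 = (15 − 10) − 5 = 0, so Ȟ^1 ≅ 0
Ȟ^2 = (10 − 0) − 10 = 0 plus torsion [2], so Ȟ^2 ≅ Z/2

Ȟ^0 = Z; Ȟ^1 = 0; Ȟ^2 = Z/2


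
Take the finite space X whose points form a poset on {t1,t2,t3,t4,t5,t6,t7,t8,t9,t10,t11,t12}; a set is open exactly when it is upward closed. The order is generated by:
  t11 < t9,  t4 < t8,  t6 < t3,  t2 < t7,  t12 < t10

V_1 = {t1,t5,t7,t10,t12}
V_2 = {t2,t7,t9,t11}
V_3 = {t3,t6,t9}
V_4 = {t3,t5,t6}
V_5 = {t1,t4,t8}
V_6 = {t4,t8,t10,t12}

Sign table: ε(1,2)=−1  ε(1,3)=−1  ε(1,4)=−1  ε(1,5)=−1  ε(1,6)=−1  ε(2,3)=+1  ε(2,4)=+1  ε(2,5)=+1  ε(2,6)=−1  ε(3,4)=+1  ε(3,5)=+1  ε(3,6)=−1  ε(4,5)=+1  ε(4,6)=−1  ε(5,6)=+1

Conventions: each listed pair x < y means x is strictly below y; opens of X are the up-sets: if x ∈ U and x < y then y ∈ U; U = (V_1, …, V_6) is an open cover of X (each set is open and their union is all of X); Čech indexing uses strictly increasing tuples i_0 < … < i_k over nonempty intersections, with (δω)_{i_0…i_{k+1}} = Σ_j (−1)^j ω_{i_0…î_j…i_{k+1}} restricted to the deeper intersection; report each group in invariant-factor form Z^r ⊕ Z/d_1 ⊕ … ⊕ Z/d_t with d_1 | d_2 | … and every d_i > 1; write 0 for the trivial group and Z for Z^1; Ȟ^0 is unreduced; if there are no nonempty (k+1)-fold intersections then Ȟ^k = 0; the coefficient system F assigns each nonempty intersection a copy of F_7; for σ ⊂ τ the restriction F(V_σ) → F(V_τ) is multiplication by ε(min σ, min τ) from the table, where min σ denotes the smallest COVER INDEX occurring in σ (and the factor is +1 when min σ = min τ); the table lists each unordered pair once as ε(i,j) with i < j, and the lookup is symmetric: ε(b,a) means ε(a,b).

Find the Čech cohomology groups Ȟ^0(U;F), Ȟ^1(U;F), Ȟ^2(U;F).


nonempty intersections:
  V12={t7} V14={t5} V15={t1} V16={t10,t12} V23={t9} V34={t3,t6} V56={t4,t8}
C dims 6,7; δ0: rk_F7 5
Ȟ^0: (6−5)−0=1 ⇒ Z/7
Ȟ^1: (7−0)−5=2 ⇒ Z/7 ⊕ Z/7
Ȟ^2: (0−0)−0=0 ⇒ 0

Ȟ^0(U;F) ≅ Z/7,  Ȟ^1(U;F) ≅ Z/7 ⊕ Z/7,  Ȟ^2(U;F) ≅ 0


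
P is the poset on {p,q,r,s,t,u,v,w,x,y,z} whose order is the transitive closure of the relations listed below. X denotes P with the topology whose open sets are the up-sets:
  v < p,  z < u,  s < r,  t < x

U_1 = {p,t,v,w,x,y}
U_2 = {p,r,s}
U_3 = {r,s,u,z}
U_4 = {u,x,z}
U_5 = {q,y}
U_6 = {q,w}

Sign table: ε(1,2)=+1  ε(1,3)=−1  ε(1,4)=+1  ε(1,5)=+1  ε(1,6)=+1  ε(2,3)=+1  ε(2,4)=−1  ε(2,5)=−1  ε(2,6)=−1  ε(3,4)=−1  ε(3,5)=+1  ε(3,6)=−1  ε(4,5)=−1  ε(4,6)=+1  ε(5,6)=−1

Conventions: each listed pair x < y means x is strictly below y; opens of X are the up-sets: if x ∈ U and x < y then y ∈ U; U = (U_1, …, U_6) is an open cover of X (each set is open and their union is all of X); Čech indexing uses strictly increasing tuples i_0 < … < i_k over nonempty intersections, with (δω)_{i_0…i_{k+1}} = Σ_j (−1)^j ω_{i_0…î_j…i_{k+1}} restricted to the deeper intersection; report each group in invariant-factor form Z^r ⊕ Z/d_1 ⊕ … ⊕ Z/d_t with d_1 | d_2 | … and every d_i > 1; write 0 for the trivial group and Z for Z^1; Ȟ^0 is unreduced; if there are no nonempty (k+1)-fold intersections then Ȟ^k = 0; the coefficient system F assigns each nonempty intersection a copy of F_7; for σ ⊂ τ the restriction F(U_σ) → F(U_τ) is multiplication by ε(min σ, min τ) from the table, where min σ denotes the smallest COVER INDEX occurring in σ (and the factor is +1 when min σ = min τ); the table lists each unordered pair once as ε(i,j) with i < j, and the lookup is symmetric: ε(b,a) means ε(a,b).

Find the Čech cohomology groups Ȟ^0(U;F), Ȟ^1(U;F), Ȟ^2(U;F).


intersection data:
  U12={p} U14={x} U15={y} U16={w} U23={r,s} U34={u,z} U56={q}
C dims 6,7; δ0: rk_F7 6
Ȟ^0 = (6 − 6) − 0 = 0, so Ȟ^0 ≅ 0
Ȟ^1 = (7 − 0) − 6 = 1, so Ȟ^1 ≅ Z/7
Ȟ^2 = (0 − 0) − 0 = 0, so Ȟ^2 ≅ 0

Ȟ^0 = 0, Ȟ^1 = Z/7 and Ȟ^2 = 0


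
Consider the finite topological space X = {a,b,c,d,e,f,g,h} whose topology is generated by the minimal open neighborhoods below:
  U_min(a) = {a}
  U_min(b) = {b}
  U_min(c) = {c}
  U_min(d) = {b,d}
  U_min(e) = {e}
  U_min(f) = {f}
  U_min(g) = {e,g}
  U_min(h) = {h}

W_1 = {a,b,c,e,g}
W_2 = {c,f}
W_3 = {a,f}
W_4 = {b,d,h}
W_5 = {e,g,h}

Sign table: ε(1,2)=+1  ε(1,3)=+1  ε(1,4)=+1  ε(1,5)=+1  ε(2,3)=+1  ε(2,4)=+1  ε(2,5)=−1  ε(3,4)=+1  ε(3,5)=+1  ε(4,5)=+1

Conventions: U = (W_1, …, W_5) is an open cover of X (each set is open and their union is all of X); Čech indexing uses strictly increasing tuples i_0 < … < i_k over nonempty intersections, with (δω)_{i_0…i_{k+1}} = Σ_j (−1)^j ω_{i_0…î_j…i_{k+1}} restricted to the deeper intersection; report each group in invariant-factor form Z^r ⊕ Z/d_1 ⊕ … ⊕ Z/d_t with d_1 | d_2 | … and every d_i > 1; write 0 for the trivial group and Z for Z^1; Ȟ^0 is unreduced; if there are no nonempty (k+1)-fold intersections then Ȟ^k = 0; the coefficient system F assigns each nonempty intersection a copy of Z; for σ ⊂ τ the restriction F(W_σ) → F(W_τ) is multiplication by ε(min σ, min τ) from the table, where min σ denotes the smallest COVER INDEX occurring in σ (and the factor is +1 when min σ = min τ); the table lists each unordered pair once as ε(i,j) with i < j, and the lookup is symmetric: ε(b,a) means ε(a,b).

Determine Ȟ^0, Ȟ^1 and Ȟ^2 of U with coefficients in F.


Ȟ^0 ≅ Z,  Ȟ^1 ≅ Z^2,  Ȟ^2 ≅ 0

nerve of the cover:
  W12={c} W13={a} W14={b} W15={e,g} W23={f} W45={h}
C dims 5,6; δ0: rk 4, SNF 1^4
Ȟ^0 = (5 − 4) − 0 = 1, so Ȟ^0 ≅ Z
Ȟ^1 = (6 − 0) − 4 = 2, so Ȟ^1 ≅ Z^2
Ȟ^2 = (0 − 0) − 0 = 0, so Ȟ^2 ≅ 0


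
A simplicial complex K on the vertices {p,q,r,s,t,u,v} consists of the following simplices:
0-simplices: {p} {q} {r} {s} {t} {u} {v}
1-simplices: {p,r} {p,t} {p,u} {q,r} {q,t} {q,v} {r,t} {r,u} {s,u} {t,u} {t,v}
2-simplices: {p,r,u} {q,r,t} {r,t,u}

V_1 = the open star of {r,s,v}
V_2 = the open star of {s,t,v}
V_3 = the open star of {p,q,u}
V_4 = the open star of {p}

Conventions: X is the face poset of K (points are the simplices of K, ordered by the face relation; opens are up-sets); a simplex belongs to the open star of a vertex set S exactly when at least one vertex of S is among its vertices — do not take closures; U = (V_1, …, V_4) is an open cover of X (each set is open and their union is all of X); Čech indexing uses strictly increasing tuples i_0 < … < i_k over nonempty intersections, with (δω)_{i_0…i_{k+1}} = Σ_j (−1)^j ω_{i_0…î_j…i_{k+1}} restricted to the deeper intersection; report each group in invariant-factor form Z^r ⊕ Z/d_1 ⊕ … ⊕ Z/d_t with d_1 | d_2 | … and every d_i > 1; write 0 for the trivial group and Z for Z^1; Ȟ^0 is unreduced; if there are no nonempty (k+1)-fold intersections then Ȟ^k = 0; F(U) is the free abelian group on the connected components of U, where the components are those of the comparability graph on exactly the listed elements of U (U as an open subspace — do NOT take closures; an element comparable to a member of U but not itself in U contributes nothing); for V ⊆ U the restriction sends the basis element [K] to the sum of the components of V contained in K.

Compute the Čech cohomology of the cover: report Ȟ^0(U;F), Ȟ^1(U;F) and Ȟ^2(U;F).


cover nerve:
  V1={{r},{s},{v},{p,r},{q,r},{q,v},{r,t},{r,u},{s,u},{t,v},{p,r,u},{q,r,t},{r,t,u}} V2={{s},{t},{v},{p,t},{q,t},{q,v},{r,t},{s,u},{t,u},{t,v},{q,r,t},{r,t,u}} V3={{p},{q},{u},{p,r},{p,t},{p,u},{q,r},{q,t},{q,v},{r,u},{s,u},{t,u},{p,r,u},{q,r,t},{r,t,u}} V4={{p},{p,r},{p,t},{p,u},{p,r,u}}
  V12={{s},{v},{q,v},{r,t},{s,u},{t,v},{q,r,t},{r,t,u}} V13={{p,r},{q,r},{q,v},{r,u},{s,u},{p,r,u},{q,r,t},{r,t,u}} V14={{p,r},{p,r,u}} V23={{p,t},{q,t},{q,v},{s,u},{t,u},{q,r,t},{r,t,u}} V24={{p,t}} V34={{p},{p,r},{p,t},{p,u},{p,r,u}}
  V123={{q,v},{s,u},{q,r,t},{r,t,u}} V134={{p,r},{p,r,u}} V234={{p,t}}
components per intersection:
  V1: {{r},{p,r},{q,r},{r,t},{r,u},{p,r,u},{q,r,t},{r,t,u}} {{s},{s,u}} {{v},{q,v},{t,v}}
  V2: {{s},{s,u}} {{t},{v},{p,t},{q,t},{q,v},{r,t},{t,u},{t,v},{q,r,t},{r,t,u}}
  V3: {{p},{u},{p,r},{p,t},{p,u},{r,u},{s,u},{t,u},{p,r,u},{r,t,u}} {{q},{q,r},{q,t},{q,v},{q,r,t}}
  V4: {{p},{p,r},{p,t},{p,u},{p,r,u}}
  V12: {{s},{s,u}} {{v},{q,v},{t,v}} {{r,t},{q,r,t},{r,t,u}}
  V13: {{p,r},{r,u},{p,r,u},{r,t,u}} {{q,r},{q,r,t}} {{q,v}} {{s,u}}
  V14: {{p,r},{p,r,u}}
  V23: {{p,t}} {{q,t},{q,r,t}} {{q,v}} {{s,u}} {{t,u},{r,t,u}}
  V24: {{p,t}}
  V34: {{p},{p,r},{p,t},{p,u},{p,r,u}}
  V123: {{q,v}} {{s,u}} {{q,r,t}} {{r,t,u}}
  V134: {{p,r},{p,r,u}}
  V234: {{p,t}}
C dims 8,15,6; δ0: rk 7, SNF 1^7; δ1: rk 6, SNF 1^6
Ȟ^0: (8−7)−0=1 ⇒ Z
Ȟ^1: (15−6)−7=2 ⇒ Z^2
Ȟ^2: (6−0)−6=0 ⇒ 0

Ȟ^0 ≅ Z,  Ȟ^1 ≅ Z^2,  Ȟ^2 ≅ 0


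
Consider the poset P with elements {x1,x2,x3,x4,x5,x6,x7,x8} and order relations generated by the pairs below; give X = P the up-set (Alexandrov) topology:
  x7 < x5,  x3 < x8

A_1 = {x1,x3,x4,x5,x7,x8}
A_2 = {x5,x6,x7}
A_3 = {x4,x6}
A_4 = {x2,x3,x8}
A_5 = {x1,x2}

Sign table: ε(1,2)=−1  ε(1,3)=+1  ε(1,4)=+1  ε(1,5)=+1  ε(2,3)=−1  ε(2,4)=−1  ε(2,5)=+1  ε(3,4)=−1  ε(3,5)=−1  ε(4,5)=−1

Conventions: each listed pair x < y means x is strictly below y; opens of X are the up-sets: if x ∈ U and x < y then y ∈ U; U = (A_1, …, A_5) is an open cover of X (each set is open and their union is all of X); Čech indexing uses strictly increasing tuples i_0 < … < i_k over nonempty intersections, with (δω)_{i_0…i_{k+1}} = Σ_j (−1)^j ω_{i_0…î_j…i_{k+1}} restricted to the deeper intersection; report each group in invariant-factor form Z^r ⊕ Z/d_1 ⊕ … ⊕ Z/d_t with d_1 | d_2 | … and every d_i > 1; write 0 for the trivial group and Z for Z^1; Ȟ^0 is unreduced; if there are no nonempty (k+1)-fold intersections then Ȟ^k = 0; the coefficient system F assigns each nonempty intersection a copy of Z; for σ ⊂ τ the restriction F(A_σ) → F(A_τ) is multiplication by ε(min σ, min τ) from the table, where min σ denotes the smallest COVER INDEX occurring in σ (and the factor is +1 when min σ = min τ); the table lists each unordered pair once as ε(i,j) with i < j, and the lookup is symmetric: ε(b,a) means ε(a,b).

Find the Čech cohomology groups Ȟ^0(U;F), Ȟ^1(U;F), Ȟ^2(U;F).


cover nerve:
  A12={x5,x7} A13={x4} A14={x3,x8} A15={x1} A23={x6} A45={x2}
C dims 5,6; δ0: rk 5, SNF 1^4·2
Ȟ^0: (5−5)−0=0 ⇒ 0
Ȟ^1: (6−0)−5=1 plus torsion [2] ⇒ Z ⊕ Z/2
Ȟ^2: (0−0)−0=0 ⇒ 0

Ȟ^0 = 0; Ȟ^1 = Z ⊕ Z/2; Ȟ^2 = 0


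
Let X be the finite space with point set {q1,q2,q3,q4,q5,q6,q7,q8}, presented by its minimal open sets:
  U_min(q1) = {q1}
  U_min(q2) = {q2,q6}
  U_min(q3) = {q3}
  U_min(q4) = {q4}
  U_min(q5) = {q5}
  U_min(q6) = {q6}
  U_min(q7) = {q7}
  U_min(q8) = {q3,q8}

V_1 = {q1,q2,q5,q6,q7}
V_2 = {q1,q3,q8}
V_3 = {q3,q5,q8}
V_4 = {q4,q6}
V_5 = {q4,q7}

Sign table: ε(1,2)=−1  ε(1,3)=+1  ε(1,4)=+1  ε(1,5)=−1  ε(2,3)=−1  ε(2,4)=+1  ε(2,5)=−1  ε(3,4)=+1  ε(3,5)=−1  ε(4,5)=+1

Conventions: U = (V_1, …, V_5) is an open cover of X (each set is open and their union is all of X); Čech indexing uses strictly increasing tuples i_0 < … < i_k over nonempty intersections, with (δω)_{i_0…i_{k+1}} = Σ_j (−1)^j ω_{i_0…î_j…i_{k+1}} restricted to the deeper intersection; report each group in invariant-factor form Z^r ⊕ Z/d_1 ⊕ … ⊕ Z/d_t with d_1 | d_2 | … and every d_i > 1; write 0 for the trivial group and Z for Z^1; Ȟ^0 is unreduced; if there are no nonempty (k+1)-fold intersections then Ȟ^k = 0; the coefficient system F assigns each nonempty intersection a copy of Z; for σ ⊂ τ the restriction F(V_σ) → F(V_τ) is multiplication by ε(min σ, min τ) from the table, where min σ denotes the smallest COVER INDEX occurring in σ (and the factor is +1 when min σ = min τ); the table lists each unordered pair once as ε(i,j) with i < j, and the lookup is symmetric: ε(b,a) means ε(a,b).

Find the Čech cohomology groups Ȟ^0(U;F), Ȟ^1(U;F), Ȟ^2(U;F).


Ȟ^0 ≅ 0; Ȟ^1 ≅ Z ⊕ Z/2; Ȟ^2 ≅ 0

nerve of the cover:
  V12={q1} V13={q5} V14={q6} V15={q7} V23={q3,q8} V45={q4}
C dims 5,6; δ0: rk 5, SNF 1^4·2
Ȟ^0 = (5 − 5) − 0 = 0, so Ȟ^0 ≅ 0
Ȟ^1 = (6 − 0) − 5 = 1 plus torsion [2], so Ȟ^1 ≅ Z ⊕ Z/2
Ȟ^2 = (0 − 0) − 0 = 0, so Ȟ^2 ≅ 0


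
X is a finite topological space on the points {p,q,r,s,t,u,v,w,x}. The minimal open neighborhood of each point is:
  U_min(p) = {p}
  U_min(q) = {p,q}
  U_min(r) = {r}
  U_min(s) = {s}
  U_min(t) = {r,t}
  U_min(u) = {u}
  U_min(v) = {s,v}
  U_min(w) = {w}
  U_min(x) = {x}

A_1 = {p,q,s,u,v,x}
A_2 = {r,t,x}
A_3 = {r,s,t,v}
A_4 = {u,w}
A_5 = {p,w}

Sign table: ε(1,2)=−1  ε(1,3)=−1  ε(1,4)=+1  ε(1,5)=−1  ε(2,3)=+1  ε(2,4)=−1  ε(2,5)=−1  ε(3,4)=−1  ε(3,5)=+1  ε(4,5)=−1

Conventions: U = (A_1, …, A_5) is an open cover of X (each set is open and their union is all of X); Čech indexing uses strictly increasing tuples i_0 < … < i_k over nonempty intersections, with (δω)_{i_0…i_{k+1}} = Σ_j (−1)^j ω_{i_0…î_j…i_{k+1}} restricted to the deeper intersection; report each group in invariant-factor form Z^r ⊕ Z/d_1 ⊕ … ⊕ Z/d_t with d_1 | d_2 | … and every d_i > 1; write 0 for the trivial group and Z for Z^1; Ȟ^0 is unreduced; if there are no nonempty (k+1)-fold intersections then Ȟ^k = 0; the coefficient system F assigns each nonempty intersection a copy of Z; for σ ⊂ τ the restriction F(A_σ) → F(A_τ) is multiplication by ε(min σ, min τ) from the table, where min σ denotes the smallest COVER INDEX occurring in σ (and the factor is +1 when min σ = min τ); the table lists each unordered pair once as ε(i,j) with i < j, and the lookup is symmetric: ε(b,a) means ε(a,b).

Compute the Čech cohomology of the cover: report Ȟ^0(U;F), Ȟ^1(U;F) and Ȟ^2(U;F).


nerve of the cover:
  A12={x} A13={s,v} A14={u} A15={p} A23={r,t} A45={w}
C dims 5,6; δ0: rk 4, SNF 1^4
Ȟ^0 = (5 − 4) − 0 = 1, so Ȟ^0 ≅ Z
Ȟ^1 = (6 − 0) − 4 = 2, so Ȟ^1 ≅ Z^2
Ȟ^2 = (0 − 0) − 0 = 0, so Ȟ^2 ≅ 0

Ȟ^0 = Z; Ȟ^1 = Z^2; Ȟ^2 = 0


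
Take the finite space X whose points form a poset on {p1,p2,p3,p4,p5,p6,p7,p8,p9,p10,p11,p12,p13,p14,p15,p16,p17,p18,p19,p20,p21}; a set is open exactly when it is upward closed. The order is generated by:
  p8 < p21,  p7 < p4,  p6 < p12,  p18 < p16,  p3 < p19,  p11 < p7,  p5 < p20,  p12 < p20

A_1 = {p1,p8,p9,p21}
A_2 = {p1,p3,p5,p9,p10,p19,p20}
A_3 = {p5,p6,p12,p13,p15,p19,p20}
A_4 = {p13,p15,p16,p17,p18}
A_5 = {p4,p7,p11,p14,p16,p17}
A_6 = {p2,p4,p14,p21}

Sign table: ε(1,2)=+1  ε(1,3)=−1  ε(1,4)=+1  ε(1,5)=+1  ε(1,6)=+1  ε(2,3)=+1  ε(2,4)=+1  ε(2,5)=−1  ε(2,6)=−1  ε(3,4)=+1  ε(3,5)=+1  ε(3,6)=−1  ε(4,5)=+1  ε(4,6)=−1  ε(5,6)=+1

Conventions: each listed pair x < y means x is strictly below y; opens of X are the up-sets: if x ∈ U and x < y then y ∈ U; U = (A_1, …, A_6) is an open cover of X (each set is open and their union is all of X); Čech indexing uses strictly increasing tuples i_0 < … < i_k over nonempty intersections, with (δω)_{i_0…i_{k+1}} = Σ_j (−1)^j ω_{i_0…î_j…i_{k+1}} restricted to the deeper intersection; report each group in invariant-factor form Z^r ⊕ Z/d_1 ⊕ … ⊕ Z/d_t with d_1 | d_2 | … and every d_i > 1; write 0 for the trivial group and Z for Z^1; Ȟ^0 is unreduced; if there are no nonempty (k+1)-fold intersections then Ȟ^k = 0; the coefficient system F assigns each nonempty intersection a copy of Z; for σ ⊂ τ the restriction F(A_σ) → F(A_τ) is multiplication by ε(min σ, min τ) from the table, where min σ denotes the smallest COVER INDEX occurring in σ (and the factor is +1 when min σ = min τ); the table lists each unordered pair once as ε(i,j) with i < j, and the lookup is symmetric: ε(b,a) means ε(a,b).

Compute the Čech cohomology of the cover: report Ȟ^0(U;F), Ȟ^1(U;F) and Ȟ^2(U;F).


Ȟ^0(U;F) ≅ Z,  Ȟ^1(U;F) ≅ Z,  Ȟ^2(U;F) ≅ 0

nonempty intersections:
  A12={p1,p9} A16={p21} A23={p5,p19,p20} A34={p13,p15} A45={p16,p17} A56={p4,p14}
C dims 6,6; δ0: rk 5, SNF 1^5
Ȟ^0: (6−5)−0=1 ⇒ Z
Ȟ^1: (6−0)−5=1 ⇒ Z
Ȟ^2: (0−0)−0=0 ⇒ 0


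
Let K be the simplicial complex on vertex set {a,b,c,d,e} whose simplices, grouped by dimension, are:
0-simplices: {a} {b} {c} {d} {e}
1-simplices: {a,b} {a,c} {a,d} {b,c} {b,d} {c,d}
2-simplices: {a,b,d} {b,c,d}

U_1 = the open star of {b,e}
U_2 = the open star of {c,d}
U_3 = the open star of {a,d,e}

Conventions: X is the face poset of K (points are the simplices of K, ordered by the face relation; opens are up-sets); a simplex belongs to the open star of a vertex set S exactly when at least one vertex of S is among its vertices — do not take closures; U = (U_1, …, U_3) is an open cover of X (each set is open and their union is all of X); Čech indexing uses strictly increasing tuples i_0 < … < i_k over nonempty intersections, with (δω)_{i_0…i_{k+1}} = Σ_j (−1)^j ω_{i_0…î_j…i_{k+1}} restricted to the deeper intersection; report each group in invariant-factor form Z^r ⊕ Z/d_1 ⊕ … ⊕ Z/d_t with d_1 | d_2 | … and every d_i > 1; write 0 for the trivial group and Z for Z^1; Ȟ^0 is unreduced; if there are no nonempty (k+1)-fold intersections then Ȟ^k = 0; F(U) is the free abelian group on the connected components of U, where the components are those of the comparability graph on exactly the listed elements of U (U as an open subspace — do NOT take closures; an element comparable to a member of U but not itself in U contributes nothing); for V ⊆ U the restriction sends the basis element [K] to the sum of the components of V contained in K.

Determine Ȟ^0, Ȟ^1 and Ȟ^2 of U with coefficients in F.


cover nerve:
  U1={{b},{e},{a,b},{b,c},{b,d},{a,b,d},{b,c,d}} U2={{c},{d},{a,c},{a,d},{b,c},{b,d},{c,d},{a,b,d},{b,c,d}} U3={{a},{d},{e},{a,b},{a,c},{a,d},{b,d},{c,d},{a,b,d},{b,c,d}}
  U12={{b,c},{b,d},{a,b,d},{b,c,d}} U13={{e},{a,b},{b,d},{a,b,d},{b,c,d}} U23={{d},{a,c},{a,d},{b,d},{c,d},{a,b,d},{b,c,d}}
  U123={{b,d},{a,b,d},{b,c,d}}
components per intersection:
  U1: {{b},{a,b},{b,c},{b,d},{a,b,d},{b,c,d}} {{e}}
  U2: {{c},{d},{a,c},{a,d},{b,c},{b,d},{c,d},{a,b,d},{b,c,d}}
  U3: {{a},{d},{a,b},{a,c},{a,d},{b,d},{c,d},{a,b,d},{b,c,d}} {{e}}
  U12: {{b,c},{b,d},{a,b,d},{b,c,d}}
  U13: {{e}} {{a,b},{b,d},{a,b,d},{b,c,d}}
  U23: {{d},{a,d},{b,d},{c,d},{a,b,d},{b,c,d}} {{a,c}}
  U123: {{b,d},{a,b,d},{b,c,d}}
C dims 5,5,1; δ0: rk 3, SNF 1^3; δ1: rk 1, SNF 1^1
Ȟ^0: (5−3)−0=2 ⇒ Z^2
Ȟ^1: (5−1)−3=1 ⇒ Z
Ȟ^2: (1−0)−1=0 ⇒ 0

Ȟ^0 ≅ Z^2, Ȟ^1 ≅ Z, Ȟ^2 ≅ 0


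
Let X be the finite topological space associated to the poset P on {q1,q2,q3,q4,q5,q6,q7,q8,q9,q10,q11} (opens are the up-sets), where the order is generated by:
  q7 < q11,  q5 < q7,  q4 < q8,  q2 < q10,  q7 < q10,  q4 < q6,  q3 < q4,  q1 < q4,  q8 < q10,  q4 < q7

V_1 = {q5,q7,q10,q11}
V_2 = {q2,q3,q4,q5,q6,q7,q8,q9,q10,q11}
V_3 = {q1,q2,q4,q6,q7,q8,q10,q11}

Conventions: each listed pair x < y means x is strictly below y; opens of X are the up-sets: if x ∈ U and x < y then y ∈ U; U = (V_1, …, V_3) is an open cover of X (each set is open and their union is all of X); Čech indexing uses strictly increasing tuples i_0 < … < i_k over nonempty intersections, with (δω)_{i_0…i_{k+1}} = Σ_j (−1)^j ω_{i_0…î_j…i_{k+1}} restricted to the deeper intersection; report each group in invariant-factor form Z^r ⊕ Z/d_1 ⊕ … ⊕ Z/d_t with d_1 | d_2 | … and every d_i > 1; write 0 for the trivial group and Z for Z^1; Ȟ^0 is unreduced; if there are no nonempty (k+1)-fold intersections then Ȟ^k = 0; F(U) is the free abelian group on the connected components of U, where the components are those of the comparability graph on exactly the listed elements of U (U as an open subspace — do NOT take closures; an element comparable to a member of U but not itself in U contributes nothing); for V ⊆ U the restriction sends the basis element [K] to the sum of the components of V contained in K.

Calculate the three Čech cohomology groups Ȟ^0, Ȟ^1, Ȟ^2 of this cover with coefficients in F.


nonempty intersections:
  V12={q5,q7,q10,q11} V13={q7,q10,q11} V23={q2,q4,q6,q7,q8,q10,q11}
  V123={q7,q10,q11}
components per intersection:
  V1: {q5,q7,q10,q11}
  V2: {q2,q3,q4,q5,q6,q7,q8,q10,q11} {q9}
  V3: {q1,q2,q4,q6,q7,q8,q10,q11}
  V12: {q5,q7,q10,q11}
  V13: {q7,q10,q11}
  V23: {q2,q4,q6,q7,q8,q10,q11}
  V123: {q7,q10,q11}
C dims 4,3,1; δ0: rk 2, SNF 1^2; δ1: rk 1, SNF 1^1
Ȟ^0: (4−2)−0=2 ⇒ Z^2
Ȟ^1: (3−1)−2=0 ⇒ 0
Ȟ^2: (1−0)−1=0 ⇒ 0

Ȟ^0 ≅ Z^2; Ȟ^1 ≅ 0; Ȟ^2 ≅ 0


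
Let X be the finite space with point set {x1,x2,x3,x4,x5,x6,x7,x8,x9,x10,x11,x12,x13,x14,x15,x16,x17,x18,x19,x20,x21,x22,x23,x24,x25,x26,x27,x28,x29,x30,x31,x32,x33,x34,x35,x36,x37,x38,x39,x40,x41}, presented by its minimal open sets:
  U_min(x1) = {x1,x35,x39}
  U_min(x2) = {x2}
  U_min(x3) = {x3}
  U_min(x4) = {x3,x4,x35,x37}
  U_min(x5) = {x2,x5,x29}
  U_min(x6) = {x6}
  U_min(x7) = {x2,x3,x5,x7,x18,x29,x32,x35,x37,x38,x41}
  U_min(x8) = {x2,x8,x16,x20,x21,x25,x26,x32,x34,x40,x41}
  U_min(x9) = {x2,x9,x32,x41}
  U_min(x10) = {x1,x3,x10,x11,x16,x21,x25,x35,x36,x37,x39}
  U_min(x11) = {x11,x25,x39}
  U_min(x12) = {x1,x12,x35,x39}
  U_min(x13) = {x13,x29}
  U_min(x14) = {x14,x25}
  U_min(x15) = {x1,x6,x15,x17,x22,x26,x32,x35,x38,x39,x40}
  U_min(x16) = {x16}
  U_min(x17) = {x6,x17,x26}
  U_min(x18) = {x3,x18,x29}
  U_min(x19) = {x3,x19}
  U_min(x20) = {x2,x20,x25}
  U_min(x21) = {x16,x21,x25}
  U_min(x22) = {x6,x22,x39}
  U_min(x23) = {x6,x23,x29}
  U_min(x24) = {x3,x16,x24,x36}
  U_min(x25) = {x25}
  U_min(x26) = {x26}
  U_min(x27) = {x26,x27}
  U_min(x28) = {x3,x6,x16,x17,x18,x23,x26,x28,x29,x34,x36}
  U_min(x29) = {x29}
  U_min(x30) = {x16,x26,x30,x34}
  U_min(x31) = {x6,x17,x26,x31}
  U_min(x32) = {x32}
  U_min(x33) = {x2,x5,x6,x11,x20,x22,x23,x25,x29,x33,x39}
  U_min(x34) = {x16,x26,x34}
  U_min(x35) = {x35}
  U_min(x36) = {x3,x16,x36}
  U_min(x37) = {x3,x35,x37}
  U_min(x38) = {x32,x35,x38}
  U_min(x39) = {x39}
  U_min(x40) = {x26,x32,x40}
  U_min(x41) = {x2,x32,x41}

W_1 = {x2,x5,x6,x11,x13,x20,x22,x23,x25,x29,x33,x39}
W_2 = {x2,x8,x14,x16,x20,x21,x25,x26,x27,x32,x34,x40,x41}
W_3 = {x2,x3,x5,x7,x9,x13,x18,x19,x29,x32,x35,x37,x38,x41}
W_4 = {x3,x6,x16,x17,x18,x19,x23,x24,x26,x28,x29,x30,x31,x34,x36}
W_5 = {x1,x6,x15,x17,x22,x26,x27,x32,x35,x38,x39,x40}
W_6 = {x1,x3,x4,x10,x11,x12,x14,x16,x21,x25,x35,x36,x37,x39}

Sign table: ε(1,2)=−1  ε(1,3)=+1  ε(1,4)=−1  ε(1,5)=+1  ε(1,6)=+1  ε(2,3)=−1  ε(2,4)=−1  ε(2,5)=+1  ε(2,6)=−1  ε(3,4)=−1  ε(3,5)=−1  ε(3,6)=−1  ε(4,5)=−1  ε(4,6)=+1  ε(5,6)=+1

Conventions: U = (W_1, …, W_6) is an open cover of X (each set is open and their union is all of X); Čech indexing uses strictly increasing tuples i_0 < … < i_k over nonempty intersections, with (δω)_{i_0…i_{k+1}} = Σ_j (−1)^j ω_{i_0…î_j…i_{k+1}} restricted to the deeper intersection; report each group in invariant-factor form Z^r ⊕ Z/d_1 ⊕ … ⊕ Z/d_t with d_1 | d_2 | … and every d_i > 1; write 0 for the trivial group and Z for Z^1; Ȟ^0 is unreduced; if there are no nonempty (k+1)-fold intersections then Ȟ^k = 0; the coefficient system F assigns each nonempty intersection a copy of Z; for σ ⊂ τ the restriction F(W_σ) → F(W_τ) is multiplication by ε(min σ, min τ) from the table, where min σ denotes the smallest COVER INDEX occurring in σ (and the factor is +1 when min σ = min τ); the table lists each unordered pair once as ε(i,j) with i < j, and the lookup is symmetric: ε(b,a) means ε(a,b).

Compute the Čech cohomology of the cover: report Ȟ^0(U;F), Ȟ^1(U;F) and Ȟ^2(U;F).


Ȟ^0(U;F) ≅ 0,  Ȟ^1(U;F) ≅ Z/2,  Ȟ^2(U;F) ≅ Z

intersection data:
  W12={x2,x20,x25} W13={x2,x5,x13,x29} W14={x6,x23,x29} W15={x6,x22,x39} W16={x11,x25,x39} W23={x2,x32,x41} W24={x16,x26,x34} W25={x26,x27,x32,x40} W26={x14,x16,x21,x25} W34={x3,x18,x19,x29} W35={x32,x35,x38} W36={x3,x35,x37} W45={x6,x17,x26} W46={x3,x16,x36} W56={x1,x35,x39}
  W123={x2} W126={x25} W134={x29} W145={x6} W156={x39} W235={x32} W245={x26} W246={x16} W346={x3} W356={x35}
C dims 6,15,10; δ0: rk 6, SNF 1^5·2; δ1: rk 9, SNF 1^9
Ȟ^0 = (6 − 6) − 0 = 0, so Ȟ^0 ≅ 0
Ȟ^1 = (15 − 9) − 6 = 0 plus torsion [2], so Ȟ^1 ≅ Z/2
Ȟ^2 = (10 − 0) − 9 = 1, so Ȟ^2 ≅ Z
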